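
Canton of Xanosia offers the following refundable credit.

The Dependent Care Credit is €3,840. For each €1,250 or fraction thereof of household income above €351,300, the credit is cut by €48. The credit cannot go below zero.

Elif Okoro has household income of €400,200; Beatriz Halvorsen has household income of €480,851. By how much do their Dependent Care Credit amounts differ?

Elif (€400,200): Dependent Care Credit: income exceeds €351,300 by €48,900, which is 40 full-or-partial €1,250 increments; reduction = 40 × €48 = €1,920, leaving €1,920.
Beatriz (€480,851): Dependent Care Credit: income exceeds €351,300 by €129,551 → 104 increments × €48 = €4,992 ≥ base, so the credit is €0.
Difference: |€1,920 − €0| = €1,920.

€1,920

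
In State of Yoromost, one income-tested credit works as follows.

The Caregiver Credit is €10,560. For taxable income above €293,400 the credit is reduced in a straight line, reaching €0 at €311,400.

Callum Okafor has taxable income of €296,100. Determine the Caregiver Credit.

Caregiver Credit: €296,100 is €2,700 into a €18,000 phase-out range, leaving 15,300/18,000 of the credit: €10,560 × 15,300/18,000 = €8,976.

€8,976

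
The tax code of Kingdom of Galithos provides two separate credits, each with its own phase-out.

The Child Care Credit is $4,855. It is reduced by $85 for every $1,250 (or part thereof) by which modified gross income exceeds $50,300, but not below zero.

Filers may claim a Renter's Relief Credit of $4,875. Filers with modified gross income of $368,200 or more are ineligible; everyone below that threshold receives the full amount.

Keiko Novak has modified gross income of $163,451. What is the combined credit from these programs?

$4,875

Child Care Credit: income exceeds $50,300 by $113,151 → 91 increments × $85 = $7,735 ≥ base, so the credit is $0.
Renter's Relief Credit: $163,451 is below the $368,200 cutoff, so the full $4,875 applies.
Total: $0 + $4,875 = $4,875.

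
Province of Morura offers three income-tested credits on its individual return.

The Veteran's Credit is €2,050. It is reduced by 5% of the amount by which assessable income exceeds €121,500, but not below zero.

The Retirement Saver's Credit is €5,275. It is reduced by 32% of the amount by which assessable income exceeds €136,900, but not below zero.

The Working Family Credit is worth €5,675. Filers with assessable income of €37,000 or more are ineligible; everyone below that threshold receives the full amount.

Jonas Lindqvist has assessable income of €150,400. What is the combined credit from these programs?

€1,560

Veteran's Credit: 5% of the €28,900 excess over €121,500 is €1,445; credit = €2,050 − €1,445 = €605.
Retirement Saver's Credit: 32% of the €13,500 excess over €136,900 is €4,320; credit = €5,275 − €4,320 = €955.
Working Family Credit: €150,400 meets or exceeds the €37,000 cutoff, so the credit is €0.
Total: €605 + €955 + €0 = €1,560.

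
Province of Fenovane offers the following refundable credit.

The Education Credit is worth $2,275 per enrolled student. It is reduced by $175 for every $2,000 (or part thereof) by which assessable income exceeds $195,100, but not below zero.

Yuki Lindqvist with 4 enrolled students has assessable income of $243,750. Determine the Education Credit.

Education Credit: base = 4 × $2,275 = $9,100. income exceeds $195,100 by $48,650, which is 25 full-or-partial $2,000 increments; reduction = 25 × $175 = $4,375, leaving $4,725.

$4,725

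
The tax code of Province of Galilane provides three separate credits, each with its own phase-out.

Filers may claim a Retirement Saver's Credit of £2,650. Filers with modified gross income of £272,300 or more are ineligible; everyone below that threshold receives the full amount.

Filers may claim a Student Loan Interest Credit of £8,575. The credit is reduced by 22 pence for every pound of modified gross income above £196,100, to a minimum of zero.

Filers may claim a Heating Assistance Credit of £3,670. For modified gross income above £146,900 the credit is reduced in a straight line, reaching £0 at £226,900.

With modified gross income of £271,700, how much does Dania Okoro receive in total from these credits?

Retirement Saver's Credit: £271,700 is below the £272,300 cutoff, so the full £2,650 applies.
Student Loan Interest Credit: 22% of the £75,600 excess over £196,100 is £16,632 ≥ base, so the credit is £0.
Heating Assistance Credit: £271,700 is at or above £226,900, so the credit is £0.
Total: £2,650 + £0 + £0 = £2,650.

£2,650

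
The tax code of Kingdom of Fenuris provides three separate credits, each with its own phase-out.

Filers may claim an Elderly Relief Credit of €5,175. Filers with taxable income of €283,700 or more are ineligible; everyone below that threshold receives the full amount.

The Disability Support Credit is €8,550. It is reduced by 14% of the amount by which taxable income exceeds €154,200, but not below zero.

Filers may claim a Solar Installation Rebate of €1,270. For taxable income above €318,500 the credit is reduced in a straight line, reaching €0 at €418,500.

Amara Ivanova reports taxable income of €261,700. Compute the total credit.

Elderly Relief Credit: €261,700 is below the €283,700 cutoff, so the full €5,175 applies.
Disability Support Credit: 14% of the €107,500 excess over €154,200 is €15,050 ≥ base, so the credit is €0.
Solar Installation Rebate: €261,700 is at or below the €318,500 threshold, so the full €1,270 applies.
Total: €5,175 + €0 + €1,270 = €6,445.

€6,445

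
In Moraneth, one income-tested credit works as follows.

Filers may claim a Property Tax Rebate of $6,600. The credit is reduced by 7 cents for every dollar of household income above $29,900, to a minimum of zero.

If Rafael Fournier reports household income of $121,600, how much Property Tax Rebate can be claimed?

$181

Property Tax Rebate: 7% of the $91,700 excess over $29,900 is $6,419; credit = $6,600 − $6,419 = $181.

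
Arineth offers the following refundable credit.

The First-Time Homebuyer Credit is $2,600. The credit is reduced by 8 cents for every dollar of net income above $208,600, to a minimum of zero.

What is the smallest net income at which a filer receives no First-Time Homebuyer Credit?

The credit falls by 8% of each dollar above $208,600, so it reaches zero when the excess is $2,600 / 8% = $32,500: income = $208,600 + $32,500 = $241,100.

$241,100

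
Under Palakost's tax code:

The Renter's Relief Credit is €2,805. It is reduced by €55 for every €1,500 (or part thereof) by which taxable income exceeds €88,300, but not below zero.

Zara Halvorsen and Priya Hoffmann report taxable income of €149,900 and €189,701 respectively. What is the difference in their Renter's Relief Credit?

€495

Zara (€149,900): Renter's Relief Credit: income exceeds €88,300 by €61,600, which is 42 full-or-partial €1,500 increments; reduction = 42 × €55 = €2,310, leaving €495.
Priya (€189,701): Renter's Relief Credit: income exceeds €88,300 by €101,401 → 68 increments × €55 = €3,740 ≥ base, so the credit is €0.
Difference: |€495 − €0| = €495.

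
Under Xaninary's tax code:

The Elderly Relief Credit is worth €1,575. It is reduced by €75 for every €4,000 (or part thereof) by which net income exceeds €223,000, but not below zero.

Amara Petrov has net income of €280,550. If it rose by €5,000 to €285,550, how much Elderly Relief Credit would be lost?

€75

At €280,550 — income exceeds €223,000 by €57,550, which is 15 full-or-partial €4,000 increments; reduction = 15 × €75 = €1,125, leaving €450.
At €285,550 — income exceeds €223,000 by €62,550, which is 16 full-or-partial €4,000 increments; reduction = 16 × €75 = €1,200, leaving €375.
Lost: €450 − €375 = €75.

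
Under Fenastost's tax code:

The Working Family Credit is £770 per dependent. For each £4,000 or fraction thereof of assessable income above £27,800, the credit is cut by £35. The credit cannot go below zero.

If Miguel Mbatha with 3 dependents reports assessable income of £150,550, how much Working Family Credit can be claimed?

Working Family Credit: base = 3 × £770 = £2,310. income exceeds £27,800 by £122,750, which is 31 full-or-partial £4,000 increments; reduction = 31 × £35 = £1,085, leaving £1,225.

£1,225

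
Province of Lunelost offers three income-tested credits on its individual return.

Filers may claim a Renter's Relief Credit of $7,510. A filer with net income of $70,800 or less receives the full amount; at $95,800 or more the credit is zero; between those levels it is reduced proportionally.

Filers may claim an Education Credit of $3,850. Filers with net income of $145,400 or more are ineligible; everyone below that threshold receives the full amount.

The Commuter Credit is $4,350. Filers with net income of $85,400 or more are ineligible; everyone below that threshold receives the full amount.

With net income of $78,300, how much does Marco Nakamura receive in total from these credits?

$13,457

Renter's Relief Credit: $78,300 is $7,500 into a $25,000 phase-out range, leaving 17,500/25,000 of the credit: $7,510 × 17,500/25,000 = $5,257.
Education Credit: $78,300 is below the $145,400 cutoff, so the full $3,850 applies.
Commuter Credit: $78,300 is below the $85,400 cutoff, so the full $4,350 applies.
Total: $5,257 + $3,850 + $4,350 = $13,457.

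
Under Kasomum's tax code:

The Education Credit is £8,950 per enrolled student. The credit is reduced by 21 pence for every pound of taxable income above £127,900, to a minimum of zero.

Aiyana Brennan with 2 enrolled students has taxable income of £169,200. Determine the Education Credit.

£9,227

Education Credit: base = 2 × £8,950 = £17,900. 21% of the £41,300 excess over £127,900 is £8,673; credit = £17,900 − £8,673 = £9,227.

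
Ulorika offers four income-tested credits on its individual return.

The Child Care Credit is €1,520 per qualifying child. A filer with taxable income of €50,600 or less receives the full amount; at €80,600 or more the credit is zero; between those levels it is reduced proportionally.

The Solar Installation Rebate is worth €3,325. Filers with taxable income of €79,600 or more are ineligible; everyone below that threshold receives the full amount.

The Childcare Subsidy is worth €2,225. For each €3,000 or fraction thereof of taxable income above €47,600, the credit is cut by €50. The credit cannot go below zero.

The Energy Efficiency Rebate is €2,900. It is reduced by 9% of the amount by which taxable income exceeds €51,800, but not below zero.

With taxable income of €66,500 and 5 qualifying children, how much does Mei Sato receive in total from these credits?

€10,349

Child Care Credit: base = 5 × €1,520 = €7,600. €66,500 is €15,900 into a €30,000 phase-out range, leaving 14,100/30,000 of the credit: €7,600 × 14,100/30,000 = €3,572.
Solar Installation Rebate: €66,500 is below the €79,600 cutoff, so the full €3,325 applies.
Childcare Subsidy: income exceeds €47,600 by €18,900, which is 7 full-or-partial €3,000 increments; reduction = 7 × €50 = €350, leaving €1,875.
Energy Efficiency Rebate: 9% of the €14,700 excess over €51,800 is €1,323; credit = €2,900 − €1,323 = €1,577.
Total: €3,572 + €3,325 + €1,875 + €1,577 = €10,349.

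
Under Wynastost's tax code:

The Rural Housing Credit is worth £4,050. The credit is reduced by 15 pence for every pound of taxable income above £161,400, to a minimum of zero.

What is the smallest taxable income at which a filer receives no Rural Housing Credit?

£188,400

The credit falls by 15% of each pound above £161,400, so it reaches zero when the excess is £4,050 / 15% = £27,000: income = £161,400 + £27,000 = £188,400.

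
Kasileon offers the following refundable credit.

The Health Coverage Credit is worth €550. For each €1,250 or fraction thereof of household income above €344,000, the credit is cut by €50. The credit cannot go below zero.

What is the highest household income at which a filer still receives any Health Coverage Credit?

€356,500

After 10 increments the reduction is 10 × €50 = €500, leaving €50; one more increment wipes it out. Increment 10 ends at excess 10 × €1,250 = €12,500, so the highest qualifying income is €344,000 + €12,500 = €356,500.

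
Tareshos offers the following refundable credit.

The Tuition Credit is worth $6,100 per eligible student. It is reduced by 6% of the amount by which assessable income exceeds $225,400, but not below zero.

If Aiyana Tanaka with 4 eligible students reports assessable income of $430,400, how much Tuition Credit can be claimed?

Tuition Credit: base = 4 × $6,100 = $24,400. 6% of the $205,000 excess over $225,400 is $12,300; credit = $24,400 − $12,300 = $12,100.

$12,100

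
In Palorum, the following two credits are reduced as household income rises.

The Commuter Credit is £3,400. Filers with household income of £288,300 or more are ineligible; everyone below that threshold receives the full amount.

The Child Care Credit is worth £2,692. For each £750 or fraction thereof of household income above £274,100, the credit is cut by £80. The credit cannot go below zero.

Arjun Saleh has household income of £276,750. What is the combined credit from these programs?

£5,772

Commuter Credit: £276,750 is below the £288,300 cutoff, so the full £3,400 applies.
Child Care Credit: income exceeds £274,100 by £2,650, which is 4 full-or-partial £750 increments; reduction = 4 × £80 = £320, leaving £2,372.
Total: £3,400 + £2,372 = £5,772.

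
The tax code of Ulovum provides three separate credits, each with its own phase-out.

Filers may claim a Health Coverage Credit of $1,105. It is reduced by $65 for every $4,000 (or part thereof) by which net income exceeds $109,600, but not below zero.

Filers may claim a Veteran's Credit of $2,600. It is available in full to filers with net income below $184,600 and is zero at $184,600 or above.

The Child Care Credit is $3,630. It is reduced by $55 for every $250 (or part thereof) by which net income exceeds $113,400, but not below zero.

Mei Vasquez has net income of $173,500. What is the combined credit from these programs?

Health Coverage Credit: income exceeds $109,600 by $63,900, which is 16 full-or-partial $4,000 increments; reduction = 16 × $65 = $1,040, leaving $65.
Veteran's Credit: $173,500 is below the $184,600 cutoff, so the full $2,600 applies.
Child Care Credit: income exceeds $113,400 by $60,100 → 241 increments × $55 = $13,255 ≥ base, so the credit is $0.
Total: $65 + $2,600 + $0 = $2,665.

$2,665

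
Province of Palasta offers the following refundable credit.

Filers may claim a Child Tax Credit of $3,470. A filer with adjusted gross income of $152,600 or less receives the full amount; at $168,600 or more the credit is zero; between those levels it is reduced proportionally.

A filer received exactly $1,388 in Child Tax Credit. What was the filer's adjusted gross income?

$1,388 is 1,388/3,470 of the full $3,470, so 2,082/3,470 of the $16,000 range has been used: income = $152,600 + $16,000 × 2,082/3,470 = $162,200.

$162,200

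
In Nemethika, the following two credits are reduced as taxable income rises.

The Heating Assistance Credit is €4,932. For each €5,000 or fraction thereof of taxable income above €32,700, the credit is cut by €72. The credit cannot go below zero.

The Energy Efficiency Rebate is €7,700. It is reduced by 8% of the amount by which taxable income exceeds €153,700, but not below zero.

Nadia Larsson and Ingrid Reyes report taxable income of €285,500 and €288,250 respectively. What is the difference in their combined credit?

€72

Nadia (€285,500): Heating Assistance Credit: income exceeds €32,700 by €252,800, which is 51 full-or-partial €5,000 increments; reduction = 51 × €72 = €3,672, leaving €1,260. Energy Efficiency Rebate: 8% of the €131,800 excess over €153,700 is €10,544 ≥ base, so the credit is €0. total €1,260 + €0 = €1,260
Ingrid (€288,250): Heating Assistance Credit: income exceeds €32,700 by €255,550, which is 52 full-or-partial €5,000 increments; reduction = 52 × €72 = €3,744, leaving €1,188. Energy Efficiency Rebate: 8% of the €134,550 excess over €153,700 is €10,764 ≥ base, so the credit is €0. total €1,188 + €0 = €1,188
Difference: |€1,260 − €1,188| = €72.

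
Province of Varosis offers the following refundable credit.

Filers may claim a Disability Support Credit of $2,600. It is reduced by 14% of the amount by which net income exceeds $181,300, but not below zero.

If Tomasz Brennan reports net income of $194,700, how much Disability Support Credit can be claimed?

Disability Support Credit: 14% of the $13,400 excess over $181,300 is $1,876; credit = $2,600 − $1,876 = $724.

$724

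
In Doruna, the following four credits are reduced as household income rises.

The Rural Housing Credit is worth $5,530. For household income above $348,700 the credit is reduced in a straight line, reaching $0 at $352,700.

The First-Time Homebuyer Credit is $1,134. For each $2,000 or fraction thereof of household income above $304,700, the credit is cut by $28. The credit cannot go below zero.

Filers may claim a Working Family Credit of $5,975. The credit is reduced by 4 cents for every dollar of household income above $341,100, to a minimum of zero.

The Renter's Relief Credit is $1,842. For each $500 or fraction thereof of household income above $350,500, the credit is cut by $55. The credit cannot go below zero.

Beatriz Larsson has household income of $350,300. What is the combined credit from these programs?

$11,257

Rural Housing Credit: $350,300 is $1,600 into a $4,000 phase-out range, leaving 2,400/4,000 of the credit: $5,530 × 2,400/4,000 = $3,318.
First-Time Homebuyer Credit: income exceeds $304,700 by $45,600, which is 23 full-or-partial $2,000 increments; reduction = 23 × $28 = $644, leaving $490.
Working Family Credit: 4% of the $9,200 excess over $341,100 is $368; credit = $5,975 − $368 = $5,607.
Renter's Relief Credit: $350,300 is at or below the $350,500 threshold, so the full $1,842 applies.
Total: $3,318 + $490 + $5,607 + $1,842 = $11,257.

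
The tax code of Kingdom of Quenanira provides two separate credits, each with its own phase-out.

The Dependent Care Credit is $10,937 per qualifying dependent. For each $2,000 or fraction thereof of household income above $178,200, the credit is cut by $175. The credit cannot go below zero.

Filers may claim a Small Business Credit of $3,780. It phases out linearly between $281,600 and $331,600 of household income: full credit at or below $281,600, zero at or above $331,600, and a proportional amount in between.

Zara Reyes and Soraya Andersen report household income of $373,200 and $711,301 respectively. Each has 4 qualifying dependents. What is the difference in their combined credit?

$26,598

Zara ($373,200): Dependent Care Credit: base = 4 × $10,937 = $43,748. income exceeds $178,200 by $195,000, which is 98 full-or-partial $2,000 increments; reduction = 98 × $175 = $17,150, leaving $26,598. Small Business Credit: $373,200 is at or above $331,600, so the credit is $0. total $26,598 + $0 = $26,598
Soraya ($711,301): Dependent Care Credit: base = 4 × $10,937 = $43,748. income exceeds $178,200 by $533,101 → 267 increments × $175 = $46,725 ≥ base, so the credit is $0. Small Business Credit: $711,301 is at or above $331,600, so the credit is $0. total $0 + $0 = $0
Difference: |$26,598 − $0| = $26,598.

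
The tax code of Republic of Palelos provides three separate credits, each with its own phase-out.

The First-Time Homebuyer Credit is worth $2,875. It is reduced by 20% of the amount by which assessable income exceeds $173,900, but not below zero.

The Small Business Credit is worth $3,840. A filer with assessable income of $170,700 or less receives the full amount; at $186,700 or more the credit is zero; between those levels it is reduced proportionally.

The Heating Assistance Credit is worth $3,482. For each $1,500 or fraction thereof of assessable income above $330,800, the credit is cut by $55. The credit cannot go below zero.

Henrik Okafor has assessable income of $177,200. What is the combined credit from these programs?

$7,977

First-Time Homebuyer Credit: 20% of the $3,300 excess over $173,900 is $660; credit = $2,875 − $660 = $2,215.
Small Business Credit: $177,200 is $6,500 into a $16,000 phase-out range, leaving 9,500/16,000 of the credit: $3,840 × 9,500/16,000 = $2,280.
Heating Assistance Credit: $177,200 is at or below the $330,800 threshold, so the full $3,482 applies.
Total: $2,215 + $2,280 + $3,482 = $7,977.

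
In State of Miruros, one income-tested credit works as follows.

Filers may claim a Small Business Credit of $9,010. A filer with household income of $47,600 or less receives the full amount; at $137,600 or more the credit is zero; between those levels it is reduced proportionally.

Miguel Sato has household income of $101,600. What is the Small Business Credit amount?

$3,604

Small Business Credit: $101,600 is $54,000 into a $90,000 phase-out range, leaving 36,000/90,000 of the credit: $9,010 × 36,000/90,000 = $3,604.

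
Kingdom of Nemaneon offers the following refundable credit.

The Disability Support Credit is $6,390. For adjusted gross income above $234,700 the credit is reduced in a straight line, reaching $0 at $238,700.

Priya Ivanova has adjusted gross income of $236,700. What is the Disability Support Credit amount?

$3,195

Disability Support Credit: $236,700 is $2,000 into a $4,000 phase-out range, leaving 2,000/4,000 of the credit: $6,390 × 2,000/4,000 = $3,195.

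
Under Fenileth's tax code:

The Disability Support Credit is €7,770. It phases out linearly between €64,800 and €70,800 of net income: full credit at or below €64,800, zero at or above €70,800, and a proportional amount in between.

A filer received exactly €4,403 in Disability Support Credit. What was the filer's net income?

€67,400

€4,403 is 4,403/7,770 of the full €7,770, so 3,367/7,770 of the €6,000 range has been used: income = €64,800 + €6,000 × 3,367/7,770 = €67,400.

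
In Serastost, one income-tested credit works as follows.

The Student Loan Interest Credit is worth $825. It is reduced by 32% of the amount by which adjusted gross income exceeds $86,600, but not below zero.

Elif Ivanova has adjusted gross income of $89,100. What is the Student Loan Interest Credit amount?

Student Loan Interest Credit: 32% of the $2,500 excess over $86,600 is $800; credit = $825 − $800 = $25.

$25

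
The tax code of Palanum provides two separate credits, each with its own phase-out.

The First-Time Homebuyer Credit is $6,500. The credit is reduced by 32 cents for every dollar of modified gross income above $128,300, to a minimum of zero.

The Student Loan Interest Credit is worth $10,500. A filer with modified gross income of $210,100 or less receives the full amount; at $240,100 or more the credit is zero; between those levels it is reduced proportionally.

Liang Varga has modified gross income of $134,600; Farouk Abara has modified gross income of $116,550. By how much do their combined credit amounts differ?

$2,016

Liang ($134,600): First-Time Homebuyer Credit: 32% of the $6,300 excess over $128,300 is $2,016; credit = $6,500 − $2,016 = $4,484. Student Loan Interest Credit: $134,600 is at or below the $210,100 threshold, so the full $10,500 applies. total $4,484 + $10,500 = $14,984
Farouk ($116,550): First-Time Homebuyer Credit: $116,550 is at or below the $128,300 threshold, so the full $6,500 applies. Student Loan Interest Credit: $116,550 is at or below the $210,100 threshold, so the full $10,500 applies. total $6,500 + $10,500 = $17,000
Difference: |$14,984 − $17,000| = $2,016.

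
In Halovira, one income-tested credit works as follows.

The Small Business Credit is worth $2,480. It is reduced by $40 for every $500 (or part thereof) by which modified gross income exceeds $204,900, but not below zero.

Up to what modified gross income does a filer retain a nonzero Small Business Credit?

After 61 increments the reduction is 61 × $40 = $2,440, leaving $40; one more increment wipes it out. Increment 61 ends at excess 61 × $500 = $30,500, so the highest qualifying income is $204,900 + $30,500 = $235,400.

$235,400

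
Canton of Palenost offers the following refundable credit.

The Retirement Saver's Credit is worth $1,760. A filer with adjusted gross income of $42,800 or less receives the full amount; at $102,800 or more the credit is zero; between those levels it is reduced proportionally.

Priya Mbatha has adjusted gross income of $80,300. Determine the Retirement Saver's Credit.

$660

Retirement Saver's Credit: $80,300 is $37,500 into a $60,000 phase-out range, leaving 22,500/60,000 of the credit: $1,760 × 22,500/60,000 = $660.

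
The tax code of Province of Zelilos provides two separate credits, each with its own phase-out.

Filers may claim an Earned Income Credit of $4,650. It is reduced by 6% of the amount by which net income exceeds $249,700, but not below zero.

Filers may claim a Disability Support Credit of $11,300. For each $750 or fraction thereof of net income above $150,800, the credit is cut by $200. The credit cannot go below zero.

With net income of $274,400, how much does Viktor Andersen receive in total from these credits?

$3,168

Earned Income Credit: 6% of the $24,700 excess over $249,700 is $1,482; credit = $4,650 − $1,482 = $3,168.
Disability Support Credit: income exceeds $150,800 by $123,600 → 165 increments × $200 = $33,000 ≥ base, so the credit is $0.
Total: $3,168 + $0 = $3,168.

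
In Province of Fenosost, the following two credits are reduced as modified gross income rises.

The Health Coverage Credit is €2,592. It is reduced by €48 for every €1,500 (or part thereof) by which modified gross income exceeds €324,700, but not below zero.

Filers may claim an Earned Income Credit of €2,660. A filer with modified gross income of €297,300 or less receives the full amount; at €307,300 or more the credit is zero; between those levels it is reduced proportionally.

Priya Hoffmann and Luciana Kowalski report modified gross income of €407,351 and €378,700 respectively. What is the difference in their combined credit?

€864

Priya (€407,351): Health Coverage Credit: income exceeds €324,700 by €82,651 → 56 increments × €48 = €2,688 ≥ base, so the credit is €0. Earned Income Credit: €407,351 is at or above €307,300, so the credit is €0. total €0 + €0 = €0
Luciana (€378,700): Health Coverage Credit: income exceeds €324,700 by €54,000, which is 36 full-or-partial €1,500 increments; reduction = 36 × €48 = €1,728, leaving €864. Earned Income Credit: €378,700 is at or above €307,300, so the credit is €0. total €864 + €0 = €864
Difference: |€0 − €864| = €864.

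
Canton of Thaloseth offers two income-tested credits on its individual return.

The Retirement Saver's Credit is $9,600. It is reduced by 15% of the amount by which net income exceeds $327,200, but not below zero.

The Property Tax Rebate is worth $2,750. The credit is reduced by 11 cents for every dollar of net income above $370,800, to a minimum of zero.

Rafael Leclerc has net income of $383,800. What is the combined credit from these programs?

$2,430

Retirement Saver's Credit: 15% of the $56,600 excess over $327,200 is $8,490; credit = $9,600 − $8,490 = $1,110.
Property Tax Rebate: 11% of the $13,000 excess over $370,800 is $1,430; credit = $2,750 − $1,430 = $1,320.
Total: $1,110 + $1,320 = $2,430.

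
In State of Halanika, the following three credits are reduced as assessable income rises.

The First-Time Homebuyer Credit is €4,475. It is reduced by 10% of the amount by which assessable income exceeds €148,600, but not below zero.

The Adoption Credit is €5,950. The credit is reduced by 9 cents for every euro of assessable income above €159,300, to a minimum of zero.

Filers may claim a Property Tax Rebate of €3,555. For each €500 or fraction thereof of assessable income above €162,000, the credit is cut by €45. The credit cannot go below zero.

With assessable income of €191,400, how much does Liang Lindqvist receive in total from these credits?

€4,156

First-Time Homebuyer Credit: 10% of the €42,800 excess over €148,600 is €4,280; credit = €4,475 − €4,280 = €195.
Adoption Credit: 9% of the €32,100 excess over €159,300 is €2,889; credit = €5,950 − €2,889 = €3,061.
Property Tax Rebate: income exceeds €162,000 by €29,400, which is 59 full-or-partial €500 increments; reduction = 59 × €45 = €2,655, leaving €900.
Total: €195 + €3,061 + €900 = €4,156.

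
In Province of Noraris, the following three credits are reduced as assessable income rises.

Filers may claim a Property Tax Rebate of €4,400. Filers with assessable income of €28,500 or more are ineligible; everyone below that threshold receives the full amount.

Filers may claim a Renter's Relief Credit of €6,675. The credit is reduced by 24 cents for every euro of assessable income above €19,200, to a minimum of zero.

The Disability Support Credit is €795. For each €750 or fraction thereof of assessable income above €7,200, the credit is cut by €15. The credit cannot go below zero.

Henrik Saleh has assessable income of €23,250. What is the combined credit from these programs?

Property Tax Rebate: €23,250 is below the €28,500 cutoff, so the full €4,400 applies.
Renter's Relief Credit: 24% of the €4,050 excess over €19,200 is €972; credit = €6,675 − €972 = €5,703.
Disability Support Credit: income exceeds €7,200 by €16,050, which is 22 full-or-partial €750 increments; reduction = 22 × €15 = €330, leaving €465.
Total: €4,400 + €5,703 + €465 = €10,568.

€10,568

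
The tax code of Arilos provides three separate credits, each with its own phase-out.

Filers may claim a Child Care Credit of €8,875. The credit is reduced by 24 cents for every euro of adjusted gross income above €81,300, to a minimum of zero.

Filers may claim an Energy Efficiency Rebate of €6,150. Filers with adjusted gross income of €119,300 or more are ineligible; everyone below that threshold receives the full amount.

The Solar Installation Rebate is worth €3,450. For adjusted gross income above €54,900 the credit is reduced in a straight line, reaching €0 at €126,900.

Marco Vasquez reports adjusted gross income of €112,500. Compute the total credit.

Child Care Credit: 24% of the €31,200 excess over €81,300 is €7,488; credit = €8,875 − €7,488 = €1,387.
Energy Efficiency Rebate: €112,500 is below the €119,300 cutoff, so the full €6,150 applies.
Solar Installation Rebate: €112,500 is €57,600 into a €72,000 phase-out range, leaving 14,400/72,000 of the credit: €3,450 × 14,400/72,000 = €690.
Total: €1,387 + €6,150 + €690 = €8,227.

€8,227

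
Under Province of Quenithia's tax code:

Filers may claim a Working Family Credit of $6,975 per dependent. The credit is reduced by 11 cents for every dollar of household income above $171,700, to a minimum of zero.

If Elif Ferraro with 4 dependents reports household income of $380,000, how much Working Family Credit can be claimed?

$4,987

Working Family Credit: base = 4 × $6,975 = $27,900. 11% of the $208,300 excess over $171,700 is $22,913; credit = $27,900 − $22,913 = $4,987.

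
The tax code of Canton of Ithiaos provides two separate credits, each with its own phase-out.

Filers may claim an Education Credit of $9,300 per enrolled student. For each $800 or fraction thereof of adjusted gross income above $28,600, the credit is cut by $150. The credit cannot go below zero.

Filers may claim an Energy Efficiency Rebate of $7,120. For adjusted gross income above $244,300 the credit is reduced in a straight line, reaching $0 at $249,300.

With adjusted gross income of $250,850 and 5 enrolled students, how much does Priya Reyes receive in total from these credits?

Education Credit: base = 5 × $9,300 = $46,500. income exceeds $28,600 by $222,250, which is 278 full-or-partial $800 increments; reduction = 278 × $150 = $41,700, leaving $4,800.
Energy Efficiency Rebate: $250,850 is at or above $249,300, so the credit is $0.
Total: $4,800 + $0 = $4,800.

$4,800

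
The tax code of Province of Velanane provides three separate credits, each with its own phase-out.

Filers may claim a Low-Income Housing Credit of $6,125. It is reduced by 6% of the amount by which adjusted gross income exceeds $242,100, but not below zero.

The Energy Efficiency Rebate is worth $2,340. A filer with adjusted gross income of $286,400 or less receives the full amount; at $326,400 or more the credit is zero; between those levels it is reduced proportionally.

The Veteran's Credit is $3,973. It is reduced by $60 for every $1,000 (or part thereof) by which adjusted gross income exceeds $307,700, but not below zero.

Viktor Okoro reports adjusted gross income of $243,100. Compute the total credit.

Low-Income Housing Credit: 6% of the $1,000 excess over $242,100 is $60; credit = $6,125 − $60 = $6,065.
Energy Efficiency Rebate: $243,100 is at or below the $286,400 threshold, so the full $2,340 applies.
Veteran's Credit: $243,100 is at or below the $307,700 threshold, so the full $3,973 applies.
Total: $6,065 + $2,340 + $3,973 = $12,378.

$12,378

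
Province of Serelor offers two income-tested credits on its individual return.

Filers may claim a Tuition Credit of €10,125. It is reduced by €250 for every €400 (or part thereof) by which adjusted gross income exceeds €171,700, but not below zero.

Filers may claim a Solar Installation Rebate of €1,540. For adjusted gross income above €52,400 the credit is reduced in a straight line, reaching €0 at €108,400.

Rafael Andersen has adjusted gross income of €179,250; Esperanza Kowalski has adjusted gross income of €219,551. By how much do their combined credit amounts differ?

Rafael (€179,250): Tuition Credit: income exceeds €171,700 by €7,550, which is 19 full-or-partial €400 increments; reduction = 19 × €250 = €4,750, leaving €5,375. Solar Installation Rebate: €179,250 is at or above €108,400, so the credit is €0. total €5,375 + €0 = €5,375
Esperanza (€219,551): Tuition Credit: income exceeds €171,700 by €47,851 → 120 increments × €250 = €30,000 ≥ base, so the credit is €0. Solar Installation Rebate: €219,551 is at or above €108,400, so the credit is €0. total €0 + €0 = €0
Difference: |€5,375 − €0| = €5,375.

€5,375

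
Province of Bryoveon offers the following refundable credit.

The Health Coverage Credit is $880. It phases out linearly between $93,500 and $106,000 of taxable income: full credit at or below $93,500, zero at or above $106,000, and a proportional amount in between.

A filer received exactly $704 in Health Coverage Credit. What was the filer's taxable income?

$704 is 704/880 of the full $880, so 176/880 of the $12,500 range has been used: income = $93,500 + $12,500 × 176/880 = $96,000.

$96,000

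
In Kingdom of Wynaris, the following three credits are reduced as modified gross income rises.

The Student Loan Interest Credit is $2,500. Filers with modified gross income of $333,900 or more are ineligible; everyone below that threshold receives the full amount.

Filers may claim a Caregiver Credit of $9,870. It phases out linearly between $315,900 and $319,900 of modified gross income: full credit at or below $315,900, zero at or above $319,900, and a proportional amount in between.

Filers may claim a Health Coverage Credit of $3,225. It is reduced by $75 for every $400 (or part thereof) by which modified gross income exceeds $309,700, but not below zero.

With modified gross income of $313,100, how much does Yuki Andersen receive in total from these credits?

Student Loan Interest Credit: $313,100 is below the $333,900 cutoff, so the full $2,500 applies.
Caregiver Credit: $313,100 is at or below the $315,900 threshold, so the full $9,870 applies.
Health Coverage Credit: income exceeds $309,700 by $3,400, which is 9 full-or-partial $400 increments; reduction = 9 × $75 = $675, leaving $2,550.
Total: $2,500 + $9,870 + $2,550 = $14,920.

$14,920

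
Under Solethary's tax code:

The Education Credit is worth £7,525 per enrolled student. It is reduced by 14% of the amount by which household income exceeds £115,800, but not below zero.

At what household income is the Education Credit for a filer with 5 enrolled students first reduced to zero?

Full credit = 5 × £7,525 = £37,625.
The credit falls by 14% of each pound above £115,800, so it reaches zero when the excess is £37,625 / 14% = £268,750: income = £115,800 + £268,750 = £384,550.

£384,550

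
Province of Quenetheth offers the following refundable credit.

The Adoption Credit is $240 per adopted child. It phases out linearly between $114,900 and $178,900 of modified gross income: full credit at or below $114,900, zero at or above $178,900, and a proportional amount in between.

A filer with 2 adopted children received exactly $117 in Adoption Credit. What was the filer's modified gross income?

$163,300

Full credit = 2 × $240 = $480.
$117 is 117/480 of the full $480, so 363/480 of the $64,000 range has been used: income = $114,900 + $64,000 × 363/480 = $163,300.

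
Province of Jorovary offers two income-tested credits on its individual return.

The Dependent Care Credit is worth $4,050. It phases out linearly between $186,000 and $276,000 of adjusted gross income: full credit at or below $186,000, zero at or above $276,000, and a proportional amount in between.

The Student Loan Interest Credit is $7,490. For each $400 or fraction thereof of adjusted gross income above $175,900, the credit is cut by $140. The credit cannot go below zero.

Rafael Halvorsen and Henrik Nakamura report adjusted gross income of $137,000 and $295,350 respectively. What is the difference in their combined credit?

Rafael ($137,000): Dependent Care Credit: $137,000 is at or below the $186,000 threshold, so the full $4,050 applies. Student Loan Interest Credit: $137,000 is at or below the $175,900 threshold, so the full $7,490 applies. total $4,050 + $7,490 = $11,540
Henrik ($295,350): Dependent Care Credit: $295,350 is at or above $276,000, so the credit is $0. Student Loan Interest Credit: income exceeds $175,900 by $119,450 → 299 increments × $140 = $41,860 ≥ base, so the credit is $0. total $0 + $0 = $0
Difference: |$11,540 − $0| = $11,540.

$11,540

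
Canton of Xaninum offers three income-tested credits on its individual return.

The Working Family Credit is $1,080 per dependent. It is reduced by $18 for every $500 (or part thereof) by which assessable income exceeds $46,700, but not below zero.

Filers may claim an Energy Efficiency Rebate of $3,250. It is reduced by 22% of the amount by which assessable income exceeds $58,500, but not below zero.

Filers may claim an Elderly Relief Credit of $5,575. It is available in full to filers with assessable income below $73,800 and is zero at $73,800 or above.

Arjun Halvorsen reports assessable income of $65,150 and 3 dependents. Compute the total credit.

Working Family Credit: base = 3 × $1,080 = $3,240. income exceeds $46,700 by $18,450, which is 37 full-or-partial $500 increments; reduction = 37 × $18 = $666, leaving $2,574.
Energy Efficiency Rebate: 22% of the $6,650 excess over $58,500 is $1,463; credit = $3,250 − $1,463 = $1,787.
Elderly Relief Credit: $65,150 is below the $73,800 cutoff, so the full $5,575 applies.
Total: $2,574 + $1,787 + $5,575 = $9,936.

$9,936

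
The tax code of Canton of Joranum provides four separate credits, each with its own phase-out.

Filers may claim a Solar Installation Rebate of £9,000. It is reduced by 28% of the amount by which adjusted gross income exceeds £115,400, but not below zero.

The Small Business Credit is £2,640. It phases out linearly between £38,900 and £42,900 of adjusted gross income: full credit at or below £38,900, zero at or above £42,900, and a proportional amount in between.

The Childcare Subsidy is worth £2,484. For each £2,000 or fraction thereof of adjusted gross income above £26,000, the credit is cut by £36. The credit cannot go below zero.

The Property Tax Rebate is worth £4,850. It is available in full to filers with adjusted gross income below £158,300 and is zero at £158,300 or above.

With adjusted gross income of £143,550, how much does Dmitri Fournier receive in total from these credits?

£6,328

Solar Installation Rebate: 28% of the £28,150 excess over £115,400 is £7,882; credit = £9,000 − £7,882 = £1,118.
Small Business Credit: £143,550 is at or above £42,900, so the credit is £0.
Childcare Subsidy: income exceeds £26,000 by £117,550, which is 59 full-or-partial £2,000 increments; reduction = 59 × £36 = £2,124, leaving £360.
Property Tax Rebate: £143,550 is below the £158,300 cutoff, so the full £4,850 applies.
Total: £1,118 + £0 + £360 + £4,850 = £6,328.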